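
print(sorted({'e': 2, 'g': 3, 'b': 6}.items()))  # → [('b', 6), ('e', 2), ('g', 3)]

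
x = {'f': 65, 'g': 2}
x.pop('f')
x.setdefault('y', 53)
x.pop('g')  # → 2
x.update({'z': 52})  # {'y': 53, 'z': 52}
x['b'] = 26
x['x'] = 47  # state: {'y': 53, 'z': 52, 'b': 26, 'x': 47}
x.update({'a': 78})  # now {'y': 53, 'z': 52, 'b': 26, 'x': 47, 'a': 78}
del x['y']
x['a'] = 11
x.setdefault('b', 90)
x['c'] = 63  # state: {'z': 52, 'b': 26, 'x': 47, 'a': 11, 'c': 63}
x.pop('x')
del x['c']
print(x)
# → {'z': 52, 'b': 26, 'a': 11}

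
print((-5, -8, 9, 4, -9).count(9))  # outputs 1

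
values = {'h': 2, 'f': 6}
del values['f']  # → {'h': 2}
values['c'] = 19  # {'h': 2, 'c': 19}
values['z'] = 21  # {'h': 2, 'c': 19, 'z': 21}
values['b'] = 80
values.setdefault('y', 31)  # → 31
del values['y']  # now {'h': 2, 'c': 19, 'z': 21, 'b': 80}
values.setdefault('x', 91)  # 91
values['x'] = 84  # {'h': 2, 'c': 19, 'z': 21, 'b': 80, 'x': 84}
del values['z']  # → {'h': 2, 'c': 19, 'b': 80, 'x': 84}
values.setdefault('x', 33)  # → 84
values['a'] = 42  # {'h': 2, 'c': 19, 'b': 80, 'x': 84, 'a': 42}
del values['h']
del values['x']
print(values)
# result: {'c': 19, 'b': 80, 'a': 42}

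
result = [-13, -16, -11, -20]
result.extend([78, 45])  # [-13, -16, -11, -20, 78, 45]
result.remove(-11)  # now [-13, -16, -20, 78, 45]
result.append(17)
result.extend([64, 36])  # [-13, -16, -20, 78, 45, 17, 64, 36]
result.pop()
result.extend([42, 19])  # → [-13, -16, -20, 78, 45, 17, 64, 42, 19]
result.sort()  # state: [-20, -16, -13, 17, 19, 42, 45, 64, 78]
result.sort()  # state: [-20, -16, -13, 17, 19, 42, 45, 64, 78]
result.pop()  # 78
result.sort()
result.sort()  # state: [-20, -16, -13, 17, 19, 42, 45, 64]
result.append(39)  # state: [-20, -16, -13, 17, 19, 42, 45, 64, 39]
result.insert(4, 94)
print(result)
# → [-20, -16, -13, 17, 94, 19, 42, 45, 64, 39]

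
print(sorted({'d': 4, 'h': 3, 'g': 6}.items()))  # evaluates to [('d', 4), ('g', 6), ('h', 3)]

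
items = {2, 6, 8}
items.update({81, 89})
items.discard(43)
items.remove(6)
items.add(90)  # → {2, 8, 81, 89, 90}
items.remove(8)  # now {2, 81, 89, 90}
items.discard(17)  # {2, 81, 89, 90}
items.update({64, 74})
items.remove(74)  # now {2, 64, 81, 89, 90}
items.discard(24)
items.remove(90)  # {2, 64, 81, 89}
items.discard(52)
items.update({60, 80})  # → {2, 60, 64, 80, 81, 89}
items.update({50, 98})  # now {2, 50, 60, 64, 80, 81, 89, 98}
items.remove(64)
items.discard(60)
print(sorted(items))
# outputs [2, 50, 80, 81, 89, 98]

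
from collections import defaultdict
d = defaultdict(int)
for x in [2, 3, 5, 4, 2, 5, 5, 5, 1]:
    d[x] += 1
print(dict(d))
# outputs {2: 2, 3: 1, 5: 4, 4: 1, 1: 1}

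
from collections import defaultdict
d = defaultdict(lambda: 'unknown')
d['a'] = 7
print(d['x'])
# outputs unknown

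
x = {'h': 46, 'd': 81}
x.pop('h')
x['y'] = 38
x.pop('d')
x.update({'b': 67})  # {'y': 38, 'b': 67}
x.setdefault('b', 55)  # 67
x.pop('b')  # 67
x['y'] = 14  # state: {'y': 14}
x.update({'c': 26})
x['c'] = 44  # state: {'y': 14, 'c': 44}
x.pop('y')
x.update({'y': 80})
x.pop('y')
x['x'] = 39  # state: {'c': 44, 'x': 39}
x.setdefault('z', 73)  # 73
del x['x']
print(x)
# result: {'c': 44, 'z': 73}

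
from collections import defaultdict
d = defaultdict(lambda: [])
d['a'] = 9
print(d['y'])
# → []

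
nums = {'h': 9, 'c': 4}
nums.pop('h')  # 9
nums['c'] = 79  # {'c': 79}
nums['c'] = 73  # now {'c': 73}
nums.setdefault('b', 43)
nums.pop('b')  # 43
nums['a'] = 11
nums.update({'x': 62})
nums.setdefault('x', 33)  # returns 62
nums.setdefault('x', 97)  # 62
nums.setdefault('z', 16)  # 16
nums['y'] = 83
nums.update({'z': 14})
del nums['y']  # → {'c': 73, 'a': 11, 'x': 62, 'z': 14}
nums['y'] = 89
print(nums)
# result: {'c': 73, 'a': 11, 'x': 62, 'z': 14, 'y': 89}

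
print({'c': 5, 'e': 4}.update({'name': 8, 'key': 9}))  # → None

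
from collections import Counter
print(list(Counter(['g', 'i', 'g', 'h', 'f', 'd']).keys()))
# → ['g', 'i', 'h', 'f', 'd']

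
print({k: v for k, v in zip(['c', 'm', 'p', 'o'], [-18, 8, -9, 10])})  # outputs {'c': -18, 'm': 8, 'p': -9, 'o': 10}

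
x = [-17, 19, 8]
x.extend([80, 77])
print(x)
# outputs [-17, 19, 8, 80, 77]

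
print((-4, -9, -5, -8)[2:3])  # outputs (-5,)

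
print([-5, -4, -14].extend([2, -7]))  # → None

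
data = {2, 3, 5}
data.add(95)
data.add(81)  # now {2, 3, 5, 81, 95}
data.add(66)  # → {2, 3, 5, 66, 81, 95}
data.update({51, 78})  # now {2, 3, 5, 51, 66, 78, 81, 95}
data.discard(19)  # {2, 3, 5, 51, 66, 78, 81, 95}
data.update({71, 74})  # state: {2, 3, 5, 51, 66, 71, 74, 78, 81, 95}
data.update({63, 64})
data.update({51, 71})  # {2, 3, 5, 51, 63, 64, 66, 71, 74, 78, 81, 95}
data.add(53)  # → {2, 3, 5, 51, 53, 63, 64, 66, 71, 74, 78, 81, 95}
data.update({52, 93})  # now {2, 3, 5, 51, 52, 53, 63, 64, 66, 71, 74, 78, 81, 93, 95}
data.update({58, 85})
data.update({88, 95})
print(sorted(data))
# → [2, 3, 5, 51, 52, 53, 58, 63, 64, 66, 71, 74, 78, 81, 85, 88, 93, 95]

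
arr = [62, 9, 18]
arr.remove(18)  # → [62, 9]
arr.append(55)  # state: [62, 9, 55]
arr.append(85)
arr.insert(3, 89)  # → [62, 9, 55, 89, 85]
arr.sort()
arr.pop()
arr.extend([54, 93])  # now [9, 55, 62, 85, 54, 93]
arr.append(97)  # [9, 55, 62, 85, 54, 93, 97]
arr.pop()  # 97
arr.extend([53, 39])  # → [9, 55, 62, 85, 54, 93, 53, 39]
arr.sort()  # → [9, 39, 53, 54, 55, 62, 85, 93]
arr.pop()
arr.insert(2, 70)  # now [9, 39, 70, 53, 54, 55, 62, 85]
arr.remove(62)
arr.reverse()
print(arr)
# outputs [85, 55, 54, 53, 70, 39, 9]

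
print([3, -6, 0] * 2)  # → [3, -6, 0, 3, -6, 0]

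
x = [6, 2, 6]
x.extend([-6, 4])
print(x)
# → [6, 2, 6, -6, 4]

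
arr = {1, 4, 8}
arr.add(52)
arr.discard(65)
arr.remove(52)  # {1, 4, 8}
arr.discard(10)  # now {1, 4, 8}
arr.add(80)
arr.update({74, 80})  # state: {1, 4, 8, 74, 80}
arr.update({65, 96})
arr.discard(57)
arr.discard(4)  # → {1, 8, 65, 74, 80, 96}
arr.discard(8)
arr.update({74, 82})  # {1, 65, 74, 80, 82, 96}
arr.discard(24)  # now {1, 65, 74, 80, 82, 96}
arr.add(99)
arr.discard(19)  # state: {1, 65, 74, 80, 82, 96, 99}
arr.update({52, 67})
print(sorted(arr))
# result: [1, 52, 65, 67, 74, 80, 82, 96, 99]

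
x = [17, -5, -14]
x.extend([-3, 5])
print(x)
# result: [17, -5, -14, -3, 5]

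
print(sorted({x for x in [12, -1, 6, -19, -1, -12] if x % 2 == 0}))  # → [-12, 6, 12]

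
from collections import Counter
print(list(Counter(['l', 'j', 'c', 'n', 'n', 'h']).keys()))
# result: ['l', 'j', 'c', 'n', 'h']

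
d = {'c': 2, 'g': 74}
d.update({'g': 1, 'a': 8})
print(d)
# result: {'c': 2, 'g': 1, 'a': 8}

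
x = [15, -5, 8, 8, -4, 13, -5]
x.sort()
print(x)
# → [-5, -5, -4, 8, 8, 13, 15]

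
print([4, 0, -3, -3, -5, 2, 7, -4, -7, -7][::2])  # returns [4, -3, -5, 7, -7]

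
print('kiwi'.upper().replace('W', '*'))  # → KI*I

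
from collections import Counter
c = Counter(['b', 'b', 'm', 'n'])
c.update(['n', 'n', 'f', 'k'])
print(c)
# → Counter({'n': 3, 'b': 2, 'm': 1, 'f': 1, 'k': 1})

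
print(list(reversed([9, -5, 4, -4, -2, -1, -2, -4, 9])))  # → [9, -4, -2, -1, -2, -4, 4, -5, 9]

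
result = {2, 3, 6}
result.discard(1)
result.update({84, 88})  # {2, 3, 6, 84, 88}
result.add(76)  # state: {2, 3, 6, 76, 84, 88}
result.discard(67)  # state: {2, 3, 6, 76, 84, 88}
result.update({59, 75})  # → {2, 3, 6, 59, 75, 76, 84, 88}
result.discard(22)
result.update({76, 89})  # {2, 3, 6, 59, 75, 76, 84, 88, 89}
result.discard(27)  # {2, 3, 6, 59, 75, 76, 84, 88, 89}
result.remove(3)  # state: {2, 6, 59, 75, 76, 84, 88, 89}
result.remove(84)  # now {2, 6, 59, 75, 76, 88, 89}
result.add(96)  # {2, 6, 59, 75, 76, 88, 89, 96}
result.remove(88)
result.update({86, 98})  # {2, 6, 59, 75, 76, 86, 89, 96, 98}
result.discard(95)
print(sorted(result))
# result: [2, 6, 59, 75, 76, 86, 89, 96, 98]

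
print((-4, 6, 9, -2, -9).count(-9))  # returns 1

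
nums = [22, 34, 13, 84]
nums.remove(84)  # [22, 34, 13]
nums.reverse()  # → [13, 34, 22]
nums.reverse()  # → [22, 34, 13]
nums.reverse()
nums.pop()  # 22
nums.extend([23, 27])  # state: [13, 34, 23, 27]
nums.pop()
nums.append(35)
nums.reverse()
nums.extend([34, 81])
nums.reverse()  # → [81, 34, 13, 34, 23, 35]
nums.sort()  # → [13, 23, 34, 34, 35, 81]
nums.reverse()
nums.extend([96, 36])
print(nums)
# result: [81, 35, 34, 34, 23, 13, 96, 36]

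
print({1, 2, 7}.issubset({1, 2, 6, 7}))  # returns True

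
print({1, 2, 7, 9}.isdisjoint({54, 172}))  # True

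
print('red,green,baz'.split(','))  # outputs ['red', 'green', 'baz']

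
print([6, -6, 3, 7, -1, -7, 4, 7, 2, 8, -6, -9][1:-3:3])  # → [-6, -1, 7]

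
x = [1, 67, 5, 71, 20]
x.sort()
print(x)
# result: [1, 5, 20, 67, 71]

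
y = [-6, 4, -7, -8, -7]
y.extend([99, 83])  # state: [-6, 4, -7, -8, -7, 99, 83]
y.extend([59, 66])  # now [-6, 4, -7, -8, -7, 99, 83, 59, 66]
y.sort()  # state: [-8, -7, -7, -6, 4, 59, 66, 83, 99]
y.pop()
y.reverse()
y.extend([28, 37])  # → [83, 66, 59, 4, -6, -7, -7, -8, 28, 37]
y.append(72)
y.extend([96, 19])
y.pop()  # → 19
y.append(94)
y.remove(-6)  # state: [83, 66, 59, 4, -7, -7, -8, 28, 37, 72, 96, 94]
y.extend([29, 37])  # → [83, 66, 59, 4, -7, -7, -8, 28, 37, 72, 96, 94, 29, 37]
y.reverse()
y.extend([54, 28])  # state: [37, 29, 94, 96, 72, 37, 28, -8, -7, -7, 4, 59, 66, 83, 54, 28]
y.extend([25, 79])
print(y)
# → [37, 29, 94, 96, 72, 37, 28, -8, -7, -7, 4, 59, 66, 83, 54, 28, 25, 79]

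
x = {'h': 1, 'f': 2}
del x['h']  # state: {'f': 2}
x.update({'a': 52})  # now {'f': 2, 'a': 52}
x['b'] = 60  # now {'f': 2, 'a': 52, 'b': 60}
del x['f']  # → {'a': 52, 'b': 60}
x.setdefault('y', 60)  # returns 60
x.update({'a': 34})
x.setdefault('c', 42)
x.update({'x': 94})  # {'a': 34, 'b': 60, 'y': 60, 'c': 42, 'x': 94}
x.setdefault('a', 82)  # 34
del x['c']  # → {'a': 34, 'b': 60, 'y': 60, 'x': 94}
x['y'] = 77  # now {'a': 34, 'b': 60, 'y': 77, 'x': 94}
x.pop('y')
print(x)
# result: {'a': 34, 'b': 60, 'x': 94}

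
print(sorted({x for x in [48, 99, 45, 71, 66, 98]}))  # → [45, 48, 66, 71, 98, 99]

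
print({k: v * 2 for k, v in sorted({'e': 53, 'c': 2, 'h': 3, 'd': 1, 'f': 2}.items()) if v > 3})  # {'e': 106}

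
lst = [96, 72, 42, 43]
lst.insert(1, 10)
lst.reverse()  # [43, 42, 72, 10, 96]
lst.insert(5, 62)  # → [43, 42, 72, 10, 96, 62]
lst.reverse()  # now [62, 96, 10, 72, 42, 43]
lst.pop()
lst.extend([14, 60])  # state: [62, 96, 10, 72, 42, 14, 60]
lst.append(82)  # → [62, 96, 10, 72, 42, 14, 60, 82]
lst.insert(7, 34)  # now [62, 96, 10, 72, 42, 14, 60, 34, 82]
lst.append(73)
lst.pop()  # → 73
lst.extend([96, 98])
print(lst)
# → [62, 96, 10, 72, 42, 14, 60, 34, 82, 96, 98]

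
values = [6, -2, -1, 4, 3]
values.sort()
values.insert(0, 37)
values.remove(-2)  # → [37, -1, 3, 4, 6]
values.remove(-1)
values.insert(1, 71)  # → [37, 71, 3, 4, 6]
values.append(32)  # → [37, 71, 3, 4, 6, 32]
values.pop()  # 32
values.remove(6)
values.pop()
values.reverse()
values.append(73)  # [3, 71, 37, 73]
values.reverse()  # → [73, 37, 71, 3]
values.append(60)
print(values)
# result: [73, 37, 71, 3, 60]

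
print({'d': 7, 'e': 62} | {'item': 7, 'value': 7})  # {'d': 7, 'e': 62, 'item': 7, 'value': 7}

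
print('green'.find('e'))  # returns 2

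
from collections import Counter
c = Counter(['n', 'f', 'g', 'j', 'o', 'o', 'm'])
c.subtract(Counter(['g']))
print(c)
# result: Counter({'o': 2, 'n': 1, 'f': 1, 'j': 1, 'm': 1, 'g': 0})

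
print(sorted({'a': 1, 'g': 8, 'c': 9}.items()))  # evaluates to [('a', 1), ('c', 9), ('g', 8)]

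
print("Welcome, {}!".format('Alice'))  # Welcome, Alice!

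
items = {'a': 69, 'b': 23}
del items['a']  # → {'b': 23}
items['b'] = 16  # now {'b': 16}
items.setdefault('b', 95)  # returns 16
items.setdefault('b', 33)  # 16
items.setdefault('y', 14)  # 14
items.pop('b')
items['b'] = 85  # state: {'y': 14, 'b': 85}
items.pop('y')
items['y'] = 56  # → {'b': 85, 'y': 56}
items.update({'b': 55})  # {'b': 55, 'y': 56}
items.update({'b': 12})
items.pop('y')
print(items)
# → {'b': 12}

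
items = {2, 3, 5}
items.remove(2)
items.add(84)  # {3, 5, 84}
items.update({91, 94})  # {3, 5, 84, 91, 94}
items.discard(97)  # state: {3, 5, 84, 91, 94}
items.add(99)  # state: {3, 5, 84, 91, 94, 99}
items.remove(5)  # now {3, 84, 91, 94, 99}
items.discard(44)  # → {3, 84, 91, 94, 99}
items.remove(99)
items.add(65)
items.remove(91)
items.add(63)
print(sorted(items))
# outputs [3, 63, 65, 84, 94]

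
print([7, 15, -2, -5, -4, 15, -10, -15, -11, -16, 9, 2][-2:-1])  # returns [9]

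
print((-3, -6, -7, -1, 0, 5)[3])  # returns -1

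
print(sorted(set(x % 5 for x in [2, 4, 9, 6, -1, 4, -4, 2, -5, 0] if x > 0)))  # [1, 2, 4]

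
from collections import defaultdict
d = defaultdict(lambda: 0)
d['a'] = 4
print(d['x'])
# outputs 0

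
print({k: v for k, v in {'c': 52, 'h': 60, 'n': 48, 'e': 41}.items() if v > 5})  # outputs {'c': 52, 'h': 60, 'n': 48, 'e': 41}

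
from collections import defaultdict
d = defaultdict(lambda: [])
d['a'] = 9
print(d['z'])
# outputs []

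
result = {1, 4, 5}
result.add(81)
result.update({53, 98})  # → {1, 4, 5, 53, 81, 98}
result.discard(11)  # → {1, 4, 5, 53, 81, 98}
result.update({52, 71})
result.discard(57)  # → {1, 4, 5, 52, 53, 71, 81, 98}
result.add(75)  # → {1, 4, 5, 52, 53, 71, 75, 81, 98}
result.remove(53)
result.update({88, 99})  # {1, 4, 5, 52, 71, 75, 81, 88, 98, 99}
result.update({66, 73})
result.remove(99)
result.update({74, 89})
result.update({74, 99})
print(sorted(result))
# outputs [1, 4, 5, 52, 66, 71, 73, 74, 75, 81, 88, 89, 98, 99]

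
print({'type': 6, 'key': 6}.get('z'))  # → None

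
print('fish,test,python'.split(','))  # ['fish', 'test', 'python']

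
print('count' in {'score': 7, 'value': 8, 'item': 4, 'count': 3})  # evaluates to True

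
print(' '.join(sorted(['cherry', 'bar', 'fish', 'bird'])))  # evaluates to bar bird cherry fish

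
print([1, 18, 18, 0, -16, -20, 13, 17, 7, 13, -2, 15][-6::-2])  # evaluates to [13, -16, 18, 1]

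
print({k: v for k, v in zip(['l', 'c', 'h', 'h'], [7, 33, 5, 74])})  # {'l': 7, 'c': 33, 'h': 74}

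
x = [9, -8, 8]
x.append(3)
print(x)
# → [9, -8, 8, 3]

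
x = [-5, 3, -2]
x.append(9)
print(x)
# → [-5, 3, -2, 9]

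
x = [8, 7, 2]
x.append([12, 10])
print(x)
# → [8, 7, 2, [12, 10]]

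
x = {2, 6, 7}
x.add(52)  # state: {2, 6, 7, 52}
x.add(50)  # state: {2, 6, 7, 50, 52}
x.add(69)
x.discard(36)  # {2, 6, 7, 50, 52, 69}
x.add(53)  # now {2, 6, 7, 50, 52, 53, 69}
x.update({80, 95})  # {2, 6, 7, 50, 52, 53, 69, 80, 95}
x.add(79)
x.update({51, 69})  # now {2, 6, 7, 50, 51, 52, 53, 69, 79, 80, 95}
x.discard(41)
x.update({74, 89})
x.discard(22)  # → {2, 6, 7, 50, 51, 52, 53, 69, 74, 79, 80, 89, 95}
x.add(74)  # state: {2, 6, 7, 50, 51, 52, 53, 69, 74, 79, 80, 89, 95}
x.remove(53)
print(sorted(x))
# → [2, 6, 7, 50, 51, 52, 69, 74, 79, 80, 89, 95]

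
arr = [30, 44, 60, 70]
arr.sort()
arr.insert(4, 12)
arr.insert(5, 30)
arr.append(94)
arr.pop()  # 94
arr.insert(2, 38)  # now [30, 44, 38, 60, 70, 12, 30]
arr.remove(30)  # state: [44, 38, 60, 70, 12, 30]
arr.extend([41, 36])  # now [44, 38, 60, 70, 12, 30, 41, 36]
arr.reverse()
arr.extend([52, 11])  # [36, 41, 30, 12, 70, 60, 38, 44, 52, 11]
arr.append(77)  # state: [36, 41, 30, 12, 70, 60, 38, 44, 52, 11, 77]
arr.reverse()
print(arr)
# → [77, 11, 52, 44, 38, 60, 70, 12, 30, 41, 36]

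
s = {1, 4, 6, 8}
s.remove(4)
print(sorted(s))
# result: [1, 6, 8]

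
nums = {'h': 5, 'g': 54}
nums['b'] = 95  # {'h': 5, 'g': 54, 'b': 95}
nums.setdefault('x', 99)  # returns 99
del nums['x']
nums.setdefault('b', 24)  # 95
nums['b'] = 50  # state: {'h': 5, 'g': 54, 'b': 50}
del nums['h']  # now {'g': 54, 'b': 50}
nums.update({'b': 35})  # {'g': 54, 'b': 35}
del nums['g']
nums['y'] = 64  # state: {'b': 35, 'y': 64}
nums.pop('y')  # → 64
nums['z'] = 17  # {'b': 35, 'z': 17}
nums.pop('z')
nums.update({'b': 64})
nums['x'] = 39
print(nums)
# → {'b': 64, 'x': 39}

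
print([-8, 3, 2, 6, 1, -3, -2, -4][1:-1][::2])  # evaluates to [3, 6, -3]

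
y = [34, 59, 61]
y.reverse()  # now [61, 59, 34]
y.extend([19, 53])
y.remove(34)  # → [61, 59, 19, 53]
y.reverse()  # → [53, 19, 59, 61]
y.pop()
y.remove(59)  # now [53, 19]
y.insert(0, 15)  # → [15, 53, 19]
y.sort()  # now [15, 19, 53]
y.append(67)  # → [15, 19, 53, 67]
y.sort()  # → [15, 19, 53, 67]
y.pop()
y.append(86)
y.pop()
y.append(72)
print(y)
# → [15, 19, 53, 72]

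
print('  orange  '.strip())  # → orange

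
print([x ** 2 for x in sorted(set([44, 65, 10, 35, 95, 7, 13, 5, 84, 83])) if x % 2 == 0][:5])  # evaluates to [100, 1936, 7056]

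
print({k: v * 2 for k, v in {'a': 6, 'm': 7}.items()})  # {'a': 12, 'm': 14}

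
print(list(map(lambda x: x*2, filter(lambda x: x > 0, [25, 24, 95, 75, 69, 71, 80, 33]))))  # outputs [50, 48, 190, 150, 138, 142, 160, 66]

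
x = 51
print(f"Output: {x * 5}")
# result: Output: 255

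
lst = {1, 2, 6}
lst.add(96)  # {1, 2, 6, 96}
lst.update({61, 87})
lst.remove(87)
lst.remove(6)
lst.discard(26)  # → {1, 2, 61, 96}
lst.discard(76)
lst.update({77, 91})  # {1, 2, 61, 77, 91, 96}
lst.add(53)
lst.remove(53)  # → {1, 2, 61, 77, 91, 96}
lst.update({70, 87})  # {1, 2, 61, 70, 77, 87, 91, 96}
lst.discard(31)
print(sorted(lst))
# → [1, 2, 61, 70, 77, 87, 91, 96]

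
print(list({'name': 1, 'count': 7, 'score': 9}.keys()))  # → ['name', 'count', 'score']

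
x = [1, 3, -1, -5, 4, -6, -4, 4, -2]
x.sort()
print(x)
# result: [-6, -5, -4, -2, -1, 1, 3, 4, 4]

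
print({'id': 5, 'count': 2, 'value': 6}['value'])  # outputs 6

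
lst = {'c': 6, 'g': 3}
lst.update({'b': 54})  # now {'c': 6, 'g': 3, 'b': 54}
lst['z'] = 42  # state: {'c': 6, 'g': 3, 'b': 54, 'z': 42}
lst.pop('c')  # 6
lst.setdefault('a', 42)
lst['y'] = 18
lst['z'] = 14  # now {'g': 3, 'b': 54, 'z': 14, 'a': 42, 'y': 18}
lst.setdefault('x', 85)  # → 85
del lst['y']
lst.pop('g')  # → 3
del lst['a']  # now {'b': 54, 'z': 14, 'x': 85}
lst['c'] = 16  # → {'b': 54, 'z': 14, 'x': 85, 'c': 16}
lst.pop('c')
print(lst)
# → {'b': 54, 'z': 14, 'x': 85}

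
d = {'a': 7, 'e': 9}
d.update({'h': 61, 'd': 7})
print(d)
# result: {'a': 7, 'e': 9, 'h': 61, 'd': 7}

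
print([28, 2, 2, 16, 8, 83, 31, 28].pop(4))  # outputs 8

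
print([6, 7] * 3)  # [6, 7, 6, 7, 6, 7]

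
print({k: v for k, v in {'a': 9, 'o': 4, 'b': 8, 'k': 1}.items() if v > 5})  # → {'a': 9, 'b': 8}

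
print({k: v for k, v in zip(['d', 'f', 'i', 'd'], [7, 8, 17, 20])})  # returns {'d': 20, 'f': 8, 'i': 17}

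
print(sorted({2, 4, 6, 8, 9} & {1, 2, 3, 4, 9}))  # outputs [2, 4, 9]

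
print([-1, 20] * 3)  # [-1, 20, -1, 20, -1, 20]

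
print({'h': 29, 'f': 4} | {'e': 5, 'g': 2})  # {'h': 29, 'f': 4, 'e': 5, 'g': 2}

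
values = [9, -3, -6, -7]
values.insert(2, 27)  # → [9, -3, 27, -6, -7]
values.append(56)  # [9, -3, 27, -6, -7, 56]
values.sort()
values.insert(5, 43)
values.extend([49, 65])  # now [-7, -6, -3, 9, 27, 43, 56, 49, 65]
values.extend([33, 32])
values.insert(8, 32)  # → [-7, -6, -3, 9, 27, 43, 56, 49, 32, 65, 33, 32]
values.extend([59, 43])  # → [-7, -6, -3, 9, 27, 43, 56, 49, 32, 65, 33, 32, 59, 43]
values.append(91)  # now [-7, -6, -3, 9, 27, 43, 56, 49, 32, 65, 33, 32, 59, 43, 91]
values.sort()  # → [-7, -6, -3, 9, 27, 32, 32, 33, 43, 43, 49, 56, 59, 65, 91]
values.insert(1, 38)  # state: [-7, 38, -6, -3, 9, 27, 32, 32, 33, 43, 43, 49, 56, 59, 65, 91]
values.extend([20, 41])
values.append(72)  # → [-7, 38, -6, -3, 9, 27, 32, 32, 33, 43, 43, 49, 56, 59, 65, 91, 20, 41, 72]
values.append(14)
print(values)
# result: [-7, 38, -6, -3, 9, 27, 32, 32, 33, 43, 43, 49, 56, 59, 65, 91, 20, 41, 72, 14]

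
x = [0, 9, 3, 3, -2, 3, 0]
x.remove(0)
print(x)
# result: [9, 3, 3, -2, 3, 0]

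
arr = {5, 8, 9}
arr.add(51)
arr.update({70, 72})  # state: {5, 8, 9, 51, 70, 72}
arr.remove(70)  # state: {5, 8, 9, 51, 72}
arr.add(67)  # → {5, 8, 9, 51, 67, 72}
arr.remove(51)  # {5, 8, 9, 67, 72}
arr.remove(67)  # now {5, 8, 9, 72}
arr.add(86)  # {5, 8, 9, 72, 86}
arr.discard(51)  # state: {5, 8, 9, 72, 86}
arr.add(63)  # {5, 8, 9, 63, 72, 86}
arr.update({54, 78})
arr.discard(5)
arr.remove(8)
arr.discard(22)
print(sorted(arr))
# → [9, 54, 63, 72, 78, 86]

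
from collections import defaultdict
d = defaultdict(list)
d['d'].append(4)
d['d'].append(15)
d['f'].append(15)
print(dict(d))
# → {'d': [4, 15], 'f': [15]}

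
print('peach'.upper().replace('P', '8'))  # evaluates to 8EACH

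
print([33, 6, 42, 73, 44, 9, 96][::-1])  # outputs [96, 9, 44, 73, 42, 6, 33]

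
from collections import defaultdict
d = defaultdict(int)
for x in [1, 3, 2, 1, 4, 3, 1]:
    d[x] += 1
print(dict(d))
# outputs {1: 3, 3: 2, 2: 1, 4: 1}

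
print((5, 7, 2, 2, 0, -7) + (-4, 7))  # (5, 7, 2, 2, 0, -7, -4, 7)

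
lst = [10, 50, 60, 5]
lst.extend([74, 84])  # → [10, 50, 60, 5, 74, 84]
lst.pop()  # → 84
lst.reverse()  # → [74, 5, 60, 50, 10]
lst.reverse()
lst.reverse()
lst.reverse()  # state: [10, 50, 60, 5, 74]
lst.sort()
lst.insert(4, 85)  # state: [5, 10, 50, 60, 85, 74]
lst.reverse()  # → [74, 85, 60, 50, 10, 5]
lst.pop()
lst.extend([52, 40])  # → [74, 85, 60, 50, 10, 52, 40]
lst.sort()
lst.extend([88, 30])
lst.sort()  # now [10, 30, 40, 50, 52, 60, 74, 85, 88]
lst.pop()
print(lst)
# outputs [10, 30, 40, 50, 52, 60, 74, 85]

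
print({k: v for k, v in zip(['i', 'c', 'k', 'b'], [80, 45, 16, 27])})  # {'i': 80, 'c': 45, 'k': 16, 'b': 27}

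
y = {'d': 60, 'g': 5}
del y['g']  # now {'d': 60}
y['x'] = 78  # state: {'d': 60, 'x': 78}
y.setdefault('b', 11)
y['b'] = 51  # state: {'d': 60, 'x': 78, 'b': 51}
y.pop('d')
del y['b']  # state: {'x': 78}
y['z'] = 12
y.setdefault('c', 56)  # 56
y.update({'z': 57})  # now {'x': 78, 'z': 57, 'c': 56}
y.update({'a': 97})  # {'x': 78, 'z': 57, 'c': 56, 'a': 97}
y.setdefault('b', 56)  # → 56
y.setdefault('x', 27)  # 78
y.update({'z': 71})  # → {'x': 78, 'z': 71, 'c': 56, 'a': 97, 'b': 56}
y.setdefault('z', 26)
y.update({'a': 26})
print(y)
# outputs {'x': 78, 'z': 71, 'c': 56, 'a': 26, 'b': 56}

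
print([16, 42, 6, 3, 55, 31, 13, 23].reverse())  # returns None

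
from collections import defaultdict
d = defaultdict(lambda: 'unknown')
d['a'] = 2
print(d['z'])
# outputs unknown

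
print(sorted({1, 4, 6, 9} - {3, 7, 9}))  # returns [1, 4, 6]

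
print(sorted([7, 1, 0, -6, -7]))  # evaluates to [-7, -6, 0, 1, 7]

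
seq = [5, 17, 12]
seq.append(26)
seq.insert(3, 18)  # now [5, 17, 12, 18, 26]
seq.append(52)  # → [5, 17, 12, 18, 26, 52]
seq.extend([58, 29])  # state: [5, 17, 12, 18, 26, 52, 58, 29]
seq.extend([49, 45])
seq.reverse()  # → [45, 49, 29, 58, 52, 26, 18, 12, 17, 5]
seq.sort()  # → [5, 12, 17, 18, 26, 29, 45, 49, 52, 58]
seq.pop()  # 58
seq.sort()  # [5, 12, 17, 18, 26, 29, 45, 49, 52]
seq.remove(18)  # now [5, 12, 17, 26, 29, 45, 49, 52]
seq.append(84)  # [5, 12, 17, 26, 29, 45, 49, 52, 84]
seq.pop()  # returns 84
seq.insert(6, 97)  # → [5, 12, 17, 26, 29, 45, 97, 49, 52]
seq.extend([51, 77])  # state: [5, 12, 17, 26, 29, 45, 97, 49, 52, 51, 77]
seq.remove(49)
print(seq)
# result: [5, 12, 17, 26, 29, 45, 97, 52, 51, 77]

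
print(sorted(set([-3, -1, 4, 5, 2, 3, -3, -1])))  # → [-3, -1, 2, 3, 4, 5]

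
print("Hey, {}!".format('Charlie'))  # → Hey, Charlie!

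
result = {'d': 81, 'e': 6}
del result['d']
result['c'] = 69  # {'e': 6, 'c': 69}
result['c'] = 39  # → {'e': 6, 'c': 39}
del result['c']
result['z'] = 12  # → {'e': 6, 'z': 12}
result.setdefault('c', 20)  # 20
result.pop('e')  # 6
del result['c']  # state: {'z': 12}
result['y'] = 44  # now {'z': 12, 'y': 44}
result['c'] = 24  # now {'z': 12, 'y': 44, 'c': 24}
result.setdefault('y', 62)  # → 44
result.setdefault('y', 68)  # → 44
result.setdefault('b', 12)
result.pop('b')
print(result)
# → {'z': 12, 'y': 44, 'c': 24}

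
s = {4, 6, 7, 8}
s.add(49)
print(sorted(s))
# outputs [4, 6, 7, 8, 49]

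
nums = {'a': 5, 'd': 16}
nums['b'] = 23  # {'a': 5, 'd': 16, 'b': 23}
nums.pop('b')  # 23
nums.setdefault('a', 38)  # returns 5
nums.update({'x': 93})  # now {'a': 5, 'd': 16, 'x': 93}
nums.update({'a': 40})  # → {'a': 40, 'd': 16, 'x': 93}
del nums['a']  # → {'d': 16, 'x': 93}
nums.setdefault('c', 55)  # 55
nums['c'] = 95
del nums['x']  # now {'d': 16, 'c': 95}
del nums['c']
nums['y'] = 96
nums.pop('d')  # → 16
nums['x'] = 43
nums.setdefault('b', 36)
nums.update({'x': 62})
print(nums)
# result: {'y': 96, 'x': 62, 'b': 36}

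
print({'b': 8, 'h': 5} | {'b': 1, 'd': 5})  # {'b': 1, 'h': 5, 'd': 5}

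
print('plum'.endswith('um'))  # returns True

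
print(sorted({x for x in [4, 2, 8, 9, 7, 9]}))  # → [2, 4, 7, 8, 9]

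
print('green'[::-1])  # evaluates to neerg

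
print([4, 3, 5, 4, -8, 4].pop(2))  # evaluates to 5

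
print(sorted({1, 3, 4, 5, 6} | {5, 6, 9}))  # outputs [1, 3, 4, 5, 6, 9]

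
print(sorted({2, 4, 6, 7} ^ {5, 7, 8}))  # [2, 4, 5, 6, 8]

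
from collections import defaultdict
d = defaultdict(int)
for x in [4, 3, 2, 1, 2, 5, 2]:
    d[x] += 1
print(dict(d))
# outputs {4: 1, 3: 1, 2: 3, 1: 1, 5: 1}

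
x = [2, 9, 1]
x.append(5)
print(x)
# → [2, 9, 1, 5]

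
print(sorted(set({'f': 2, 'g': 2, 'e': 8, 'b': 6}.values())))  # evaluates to [2, 6, 8]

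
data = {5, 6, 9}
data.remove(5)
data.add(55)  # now {6, 9, 55}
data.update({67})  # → {6, 9, 55, 67}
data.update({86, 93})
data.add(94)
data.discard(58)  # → {6, 9, 55, 67, 86, 93, 94}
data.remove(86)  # {6, 9, 55, 67, 93, 94}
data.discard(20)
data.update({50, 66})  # {6, 9, 50, 55, 66, 67, 93, 94}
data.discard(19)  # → {6, 9, 50, 55, 66, 67, 93, 94}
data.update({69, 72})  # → {6, 9, 50, 55, 66, 67, 69, 72, 93, 94}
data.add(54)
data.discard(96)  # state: {6, 9, 50, 54, 55, 66, 67, 69, 72, 93, 94}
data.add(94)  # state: {6, 9, 50, 54, 55, 66, 67, 69, 72, 93, 94}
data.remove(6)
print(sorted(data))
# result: [9, 50, 54, 55, 66, 67, 69, 72, 93, 94]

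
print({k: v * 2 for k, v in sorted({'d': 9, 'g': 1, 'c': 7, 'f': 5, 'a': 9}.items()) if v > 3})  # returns {'a': 18, 'c': 14, 'd': 18, 'f': 10}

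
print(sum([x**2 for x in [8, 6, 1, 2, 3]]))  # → 114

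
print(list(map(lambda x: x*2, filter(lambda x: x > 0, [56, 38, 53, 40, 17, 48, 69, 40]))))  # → [112, 76, 106, 80, 34, 96, 138, 80]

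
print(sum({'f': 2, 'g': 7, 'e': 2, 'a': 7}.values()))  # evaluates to 18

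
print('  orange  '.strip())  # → orange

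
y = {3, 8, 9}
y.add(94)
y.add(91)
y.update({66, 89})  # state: {3, 8, 9, 66, 89, 91, 94}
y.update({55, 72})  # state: {3, 8, 9, 55, 66, 72, 89, 91, 94}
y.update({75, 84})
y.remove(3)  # {8, 9, 55, 66, 72, 75, 84, 89, 91, 94}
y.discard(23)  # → {8, 9, 55, 66, 72, 75, 84, 89, 91, 94}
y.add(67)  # {8, 9, 55, 66, 67, 72, 75, 84, 89, 91, 94}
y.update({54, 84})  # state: {8, 9, 54, 55, 66, 67, 72, 75, 84, 89, 91, 94}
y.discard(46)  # {8, 9, 54, 55, 66, 67, 72, 75, 84, 89, 91, 94}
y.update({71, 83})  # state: {8, 9, 54, 55, 66, 67, 71, 72, 75, 83, 84, 89, 91, 94}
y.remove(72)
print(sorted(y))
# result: [8, 9, 54, 55, 66, 67, 71, 75, 83, 84, 89, 91, 94]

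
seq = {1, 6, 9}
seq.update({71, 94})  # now {1, 6, 9, 71, 94}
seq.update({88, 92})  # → {1, 6, 9, 71, 88, 92, 94}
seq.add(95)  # {1, 6, 9, 71, 88, 92, 94, 95}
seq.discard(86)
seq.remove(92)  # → {1, 6, 9, 71, 88, 94, 95}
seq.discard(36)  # {1, 6, 9, 71, 88, 94, 95}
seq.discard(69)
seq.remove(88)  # {1, 6, 9, 71, 94, 95}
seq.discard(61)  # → {1, 6, 9, 71, 94, 95}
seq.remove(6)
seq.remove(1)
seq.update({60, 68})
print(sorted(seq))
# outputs [9, 60, 68, 71, 94, 95]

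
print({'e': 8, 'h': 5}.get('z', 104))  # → 104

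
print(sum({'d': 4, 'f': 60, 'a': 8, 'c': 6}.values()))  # 78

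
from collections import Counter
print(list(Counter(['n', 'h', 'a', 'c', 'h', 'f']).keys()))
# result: ['n', 'h', 'a', 'c', 'f']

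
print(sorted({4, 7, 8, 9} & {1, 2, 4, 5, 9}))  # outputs [4, 9]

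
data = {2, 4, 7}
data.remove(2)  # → {4, 7}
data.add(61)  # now {4, 7, 61}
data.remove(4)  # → {7, 61}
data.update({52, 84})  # {7, 52, 61, 84}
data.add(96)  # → {7, 52, 61, 84, 96}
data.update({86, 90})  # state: {7, 52, 61, 84, 86, 90, 96}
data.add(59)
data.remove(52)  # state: {7, 59, 61, 84, 86, 90, 96}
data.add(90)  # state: {7, 59, 61, 84, 86, 90, 96}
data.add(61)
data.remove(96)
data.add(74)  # {7, 59, 61, 74, 84, 86, 90}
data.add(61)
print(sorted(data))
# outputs [7, 59, 61, 74, 84, 86, 90]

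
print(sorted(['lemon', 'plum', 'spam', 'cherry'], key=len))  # ['plum', 'spam', 'lemon', 'cherry']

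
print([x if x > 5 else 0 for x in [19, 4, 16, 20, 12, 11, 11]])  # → [19, 0, 16, 20, 12, 11, 11]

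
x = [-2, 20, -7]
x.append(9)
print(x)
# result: [-2, 20, -7, 9]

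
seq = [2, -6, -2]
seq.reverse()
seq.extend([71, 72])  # [-2, -6, 2, 71, 72]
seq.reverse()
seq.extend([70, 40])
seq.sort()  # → [-6, -2, 2, 40, 70, 71, 72]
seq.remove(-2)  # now [-6, 2, 40, 70, 71, 72]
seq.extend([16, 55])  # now [-6, 2, 40, 70, 71, 72, 16, 55]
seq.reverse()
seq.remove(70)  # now [55, 16, 72, 71, 40, 2, -6]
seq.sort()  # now [-6, 2, 16, 40, 55, 71, 72]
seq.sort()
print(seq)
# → [-6, 2, 16, 40, 55, 71, 72]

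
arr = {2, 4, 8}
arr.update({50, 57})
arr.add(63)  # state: {2, 4, 8, 50, 57, 63}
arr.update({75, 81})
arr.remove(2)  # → {4, 8, 50, 57, 63, 75, 81}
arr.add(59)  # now {4, 8, 50, 57, 59, 63, 75, 81}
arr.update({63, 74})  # {4, 8, 50, 57, 59, 63, 74, 75, 81}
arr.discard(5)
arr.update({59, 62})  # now {4, 8, 50, 57, 59, 62, 63, 74, 75, 81}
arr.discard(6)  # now {4, 8, 50, 57, 59, 62, 63, 74, 75, 81}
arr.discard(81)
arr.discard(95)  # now {4, 8, 50, 57, 59, 62, 63, 74, 75}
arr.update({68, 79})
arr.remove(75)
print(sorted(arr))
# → [4, 8, 50, 57, 59, 62, 63, 68, 74, 79]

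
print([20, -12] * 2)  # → [20, -12, 20, -12]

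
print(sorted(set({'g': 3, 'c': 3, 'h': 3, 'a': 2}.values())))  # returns [2, 3]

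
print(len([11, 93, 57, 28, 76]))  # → 5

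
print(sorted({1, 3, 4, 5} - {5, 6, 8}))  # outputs [1, 3, 4]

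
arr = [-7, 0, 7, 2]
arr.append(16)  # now [-7, 0, 7, 2, 16]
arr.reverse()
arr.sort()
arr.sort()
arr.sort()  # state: [-7, 0, 2, 7, 16]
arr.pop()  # 16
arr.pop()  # 7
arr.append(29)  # [-7, 0, 2, 29]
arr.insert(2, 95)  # [-7, 0, 95, 2, 29]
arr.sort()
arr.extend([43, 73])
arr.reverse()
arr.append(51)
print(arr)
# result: [73, 43, 95, 29, 2, 0, -7, 51]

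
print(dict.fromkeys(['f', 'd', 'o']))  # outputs {'f': None, 'd': None, 'o': None}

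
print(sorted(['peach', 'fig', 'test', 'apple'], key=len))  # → ['fig', 'test', 'peach', 'apple']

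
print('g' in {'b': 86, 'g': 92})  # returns True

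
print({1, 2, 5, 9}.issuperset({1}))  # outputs True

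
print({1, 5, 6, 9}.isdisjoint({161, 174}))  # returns True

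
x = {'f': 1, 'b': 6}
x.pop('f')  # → 1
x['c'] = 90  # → {'b': 6, 'c': 90}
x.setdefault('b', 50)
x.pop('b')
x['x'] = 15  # {'c': 90, 'x': 15}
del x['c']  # {'x': 15}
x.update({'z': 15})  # {'x': 15, 'z': 15}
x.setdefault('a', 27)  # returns 27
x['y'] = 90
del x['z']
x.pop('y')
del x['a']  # {'x': 15}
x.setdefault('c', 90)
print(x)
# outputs {'x': 15, 'c': 90}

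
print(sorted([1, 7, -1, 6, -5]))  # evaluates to [-5, -1, 1, 6, 7]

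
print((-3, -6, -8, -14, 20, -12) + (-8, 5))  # (-3, -6, -8, -14, 20, -12, -8, 5)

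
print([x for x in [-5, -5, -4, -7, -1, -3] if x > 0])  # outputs []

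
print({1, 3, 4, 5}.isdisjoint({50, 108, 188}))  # True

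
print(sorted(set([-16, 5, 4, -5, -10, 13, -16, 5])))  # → [-16, -10, -5, 4, 5, 13]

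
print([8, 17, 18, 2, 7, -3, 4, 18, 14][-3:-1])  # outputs [4, 18]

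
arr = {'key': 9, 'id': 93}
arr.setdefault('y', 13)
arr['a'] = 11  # {'key': 9, 'id': 93, 'y': 13, 'a': 11}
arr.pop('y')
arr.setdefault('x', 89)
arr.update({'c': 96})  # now {'key': 9, 'id': 93, 'a': 11, 'x': 89, 'c': 96}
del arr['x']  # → {'key': 9, 'id': 93, 'a': 11, 'c': 96}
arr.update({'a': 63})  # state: {'key': 9, 'id': 93, 'a': 63, 'c': 96}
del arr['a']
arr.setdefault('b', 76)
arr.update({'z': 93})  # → {'key': 9, 'id': 93, 'c': 96, 'b': 76, 'z': 93}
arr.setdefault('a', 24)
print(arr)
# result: {'key': 9, 'id': 93, 'c': 96, 'b': 76, 'z': 93, 'a': 24}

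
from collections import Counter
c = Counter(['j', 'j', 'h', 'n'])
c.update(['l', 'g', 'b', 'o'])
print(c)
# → Counter({'j': 2, 'h': 1, 'n': 1, 'l': 1, 'g': 1, 'b': 1, 'o': 1})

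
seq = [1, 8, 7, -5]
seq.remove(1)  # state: [8, 7, -5]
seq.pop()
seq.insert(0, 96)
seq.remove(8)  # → [96, 7]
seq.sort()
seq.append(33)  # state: [7, 96, 33]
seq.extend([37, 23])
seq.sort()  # [7, 23, 33, 37, 96]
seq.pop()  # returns 96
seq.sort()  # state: [7, 23, 33, 37]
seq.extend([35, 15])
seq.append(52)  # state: [7, 23, 33, 37, 35, 15, 52]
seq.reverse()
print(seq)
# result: [52, 15, 35, 37, 33, 23, 7]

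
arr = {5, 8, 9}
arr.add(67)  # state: {5, 8, 9, 67}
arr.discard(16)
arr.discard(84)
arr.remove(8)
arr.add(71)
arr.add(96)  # {5, 9, 67, 71, 96}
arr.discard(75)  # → {5, 9, 67, 71, 96}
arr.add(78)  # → {5, 9, 67, 71, 78, 96}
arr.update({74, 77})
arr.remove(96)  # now {5, 9, 67, 71, 74, 77, 78}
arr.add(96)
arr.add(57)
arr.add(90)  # {5, 9, 57, 67, 71, 74, 77, 78, 90, 96}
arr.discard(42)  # {5, 9, 57, 67, 71, 74, 77, 78, 90, 96}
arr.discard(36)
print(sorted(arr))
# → [5, 9, 57, 67, 71, 74, 77, 78, 90, 96]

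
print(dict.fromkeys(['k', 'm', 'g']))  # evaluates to {'k': None, 'm': None, 'g': None}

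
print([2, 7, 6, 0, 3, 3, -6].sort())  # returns None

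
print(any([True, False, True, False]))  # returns True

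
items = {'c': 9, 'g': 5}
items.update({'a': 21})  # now {'c': 9, 'g': 5, 'a': 21}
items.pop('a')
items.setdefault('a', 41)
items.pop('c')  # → 9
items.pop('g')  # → 5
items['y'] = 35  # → {'a': 41, 'y': 35}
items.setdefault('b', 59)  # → 59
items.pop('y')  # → 35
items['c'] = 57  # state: {'a': 41, 'b': 59, 'c': 57}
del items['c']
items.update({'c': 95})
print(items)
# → {'a': 41, 'b': 59, 'c': 95}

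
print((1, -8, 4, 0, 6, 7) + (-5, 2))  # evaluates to (1, -8, 4, 0, 6, 7, -5, 2)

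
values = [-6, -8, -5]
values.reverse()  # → [-5, -8, -6]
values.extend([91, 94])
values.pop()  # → 94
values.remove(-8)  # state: [-5, -6, 91]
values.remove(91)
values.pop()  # -6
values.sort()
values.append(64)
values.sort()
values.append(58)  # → [-5, 64, 58]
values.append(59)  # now [-5, 64, 58, 59]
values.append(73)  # [-5, 64, 58, 59, 73]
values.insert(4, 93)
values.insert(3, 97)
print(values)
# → [-5, 64, 58, 97, 59, 93, 73]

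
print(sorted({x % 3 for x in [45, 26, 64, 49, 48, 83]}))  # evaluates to [0, 1, 2]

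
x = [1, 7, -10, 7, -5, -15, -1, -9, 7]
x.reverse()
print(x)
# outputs [7, -9, -1, -15, -5, 7, -10, 7, 1]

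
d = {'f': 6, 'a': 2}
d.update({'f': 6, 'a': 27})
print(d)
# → {'f': 6, 'a': 27}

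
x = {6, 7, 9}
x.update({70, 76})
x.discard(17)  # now {6, 7, 9, 70, 76}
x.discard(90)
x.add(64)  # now {6, 7, 9, 64, 70, 76}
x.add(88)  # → {6, 7, 9, 64, 70, 76, 88}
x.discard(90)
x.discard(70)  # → {6, 7, 9, 64, 76, 88}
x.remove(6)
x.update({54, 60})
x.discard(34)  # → {7, 9, 54, 60, 64, 76, 88}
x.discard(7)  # {9, 54, 60, 64, 76, 88}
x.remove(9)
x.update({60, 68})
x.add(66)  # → {54, 60, 64, 66, 68, 76, 88}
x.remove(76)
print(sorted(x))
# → [54, 60, 64, 66, 68, 88]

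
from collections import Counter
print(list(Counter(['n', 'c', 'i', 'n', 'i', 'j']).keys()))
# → ['n', 'c', 'i', 'j']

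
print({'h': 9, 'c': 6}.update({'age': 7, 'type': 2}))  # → None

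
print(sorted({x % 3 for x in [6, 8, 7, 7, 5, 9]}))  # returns [0, 1, 2]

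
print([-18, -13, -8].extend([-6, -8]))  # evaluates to None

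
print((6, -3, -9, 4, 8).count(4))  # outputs 1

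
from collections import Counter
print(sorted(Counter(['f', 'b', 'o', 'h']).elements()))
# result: ['b', 'f', 'h', 'o']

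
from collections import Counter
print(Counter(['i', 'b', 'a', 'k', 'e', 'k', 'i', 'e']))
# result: Counter({'i': 2, 'k': 2, 'e': 2, 'b': 1, 'a': 1})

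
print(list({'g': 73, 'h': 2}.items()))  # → [('g', 73), ('h', 2)]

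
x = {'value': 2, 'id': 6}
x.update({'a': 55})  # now {'value': 2, 'id': 6, 'a': 55}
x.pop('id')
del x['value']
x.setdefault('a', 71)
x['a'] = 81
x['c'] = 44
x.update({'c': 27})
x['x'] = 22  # {'a': 81, 'c': 27, 'x': 22}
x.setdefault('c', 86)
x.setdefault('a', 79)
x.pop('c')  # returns 27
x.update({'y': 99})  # {'a': 81, 'x': 22, 'y': 99}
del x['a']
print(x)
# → {'x': 22, 'y': 99}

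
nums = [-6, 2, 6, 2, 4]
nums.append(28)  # [-6, 2, 6, 2, 4, 28]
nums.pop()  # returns 28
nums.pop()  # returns 4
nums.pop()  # 2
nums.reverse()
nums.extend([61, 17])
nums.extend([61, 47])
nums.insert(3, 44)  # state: [6, 2, -6, 44, 61, 17, 61, 47]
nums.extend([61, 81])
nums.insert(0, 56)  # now [56, 6, 2, -6, 44, 61, 17, 61, 47, 61, 81]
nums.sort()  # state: [-6, 2, 6, 17, 44, 47, 56, 61, 61, 61, 81]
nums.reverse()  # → [81, 61, 61, 61, 56, 47, 44, 17, 6, 2, -6]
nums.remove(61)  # [81, 61, 61, 56, 47, 44, 17, 6, 2, -6]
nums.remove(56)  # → [81, 61, 61, 47, 44, 17, 6, 2, -6]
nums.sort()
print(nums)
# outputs [-6, 2, 6, 17, 44, 47, 61, 61, 81]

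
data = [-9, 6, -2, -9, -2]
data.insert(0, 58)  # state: [58, -9, 6, -2, -9, -2]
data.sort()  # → [-9, -9, -2, -2, 6, 58]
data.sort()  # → [-9, -9, -2, -2, 6, 58]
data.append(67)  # [-9, -9, -2, -2, 6, 58, 67]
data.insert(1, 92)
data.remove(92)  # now [-9, -9, -2, -2, 6, 58, 67]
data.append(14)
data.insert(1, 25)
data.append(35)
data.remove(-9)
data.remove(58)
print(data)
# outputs [25, -9, -2, -2, 6, 67, 14, 35]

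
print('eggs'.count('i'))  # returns 0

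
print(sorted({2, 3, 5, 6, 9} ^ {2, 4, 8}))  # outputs [3, 4, 5, 6, 8, 9]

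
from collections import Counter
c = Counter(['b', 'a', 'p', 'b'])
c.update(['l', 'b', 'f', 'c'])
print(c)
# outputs Counter({'b': 3, 'a': 1, 'p': 1, 'l': 1, 'f': 1, 'c': 1})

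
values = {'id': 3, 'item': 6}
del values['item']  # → {'id': 3}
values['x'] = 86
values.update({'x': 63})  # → {'id': 3, 'x': 63}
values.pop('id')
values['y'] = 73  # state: {'x': 63, 'y': 73}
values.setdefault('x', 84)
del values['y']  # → {'x': 63}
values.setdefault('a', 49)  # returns 49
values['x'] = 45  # {'x': 45, 'a': 49}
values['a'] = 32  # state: {'x': 45, 'a': 32}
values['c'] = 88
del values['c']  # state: {'x': 45, 'a': 32}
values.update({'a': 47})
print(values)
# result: {'x': 45, 'a': 47}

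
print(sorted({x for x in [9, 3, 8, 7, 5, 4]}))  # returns [3, 4, 5, 7, 8, 9]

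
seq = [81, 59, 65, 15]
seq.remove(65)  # [81, 59, 15]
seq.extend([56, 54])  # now [81, 59, 15, 56, 54]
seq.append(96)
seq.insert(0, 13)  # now [13, 81, 59, 15, 56, 54, 96]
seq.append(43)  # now [13, 81, 59, 15, 56, 54, 96, 43]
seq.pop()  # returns 43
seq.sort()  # [13, 15, 54, 56, 59, 81, 96]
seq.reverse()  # [96, 81, 59, 56, 54, 15, 13]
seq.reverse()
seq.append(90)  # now [13, 15, 54, 56, 59, 81, 96, 90]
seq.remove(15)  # [13, 54, 56, 59, 81, 96, 90]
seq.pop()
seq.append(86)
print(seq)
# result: [13, 54, 56, 59, 81, 96, 86]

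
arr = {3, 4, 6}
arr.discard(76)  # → {3, 4, 6}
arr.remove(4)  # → {3, 6}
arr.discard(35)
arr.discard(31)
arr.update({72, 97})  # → {3, 6, 72, 97}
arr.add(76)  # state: {3, 6, 72, 76, 97}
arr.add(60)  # {3, 6, 60, 72, 76, 97}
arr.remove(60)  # {3, 6, 72, 76, 97}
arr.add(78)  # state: {3, 6, 72, 76, 78, 97}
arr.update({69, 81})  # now {3, 6, 69, 72, 76, 78, 81, 97}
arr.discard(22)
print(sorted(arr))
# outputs [3, 6, 69, 72, 76, 78, 81, 97]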